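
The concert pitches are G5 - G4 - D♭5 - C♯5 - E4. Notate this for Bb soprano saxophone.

The Bb soprano saxophone sounds a major second below written, so the written part must be a major second above concert — transpose each note up.
G5 to A5
G4 to A4
Db5 to Eb5
C#5 to D#5
E4 to F#4

A5 A4 Eb5 D#5 F#4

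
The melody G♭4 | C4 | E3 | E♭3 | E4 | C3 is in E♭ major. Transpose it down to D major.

E♭ major to D major down is a minor second, so every note moves down by that interval.
Gb4 → F4
C4 → B3
E3 → D#3
Eb3 → D3
E4 → D#4
C3 → B2

F4 B3 D#3 D3 D#4 B2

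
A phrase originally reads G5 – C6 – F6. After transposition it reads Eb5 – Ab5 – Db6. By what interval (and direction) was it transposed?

From G5 to Eb5 is 3 letter names — a third of some quality.
Eb5 to G5 is 4 semitones, which makes it a major third; the second version is lower, so the direction is down.
Checking another pair — F6 → Db6 — gives the same interval.

down a major third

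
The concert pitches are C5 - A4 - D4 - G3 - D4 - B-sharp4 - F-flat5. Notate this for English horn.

G5 E5 A4 D4 A4 F##5 Cb6

The English horn sounds a perfect fifth below written, so the written part must be a perfect fifth above concert — transpose each note up.
C5 -> G5
A4 -> E5
D4 -> A4
G3 -> D4
D4 -> A4
B#4 -> F##5
Fb5 -> Cb6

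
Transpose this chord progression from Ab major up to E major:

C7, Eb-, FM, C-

Ab major up to E major is an augmented fifth; each chord root moves by that interval while the quality stays the same.
C7: root C up an augmented fifth → G#, giving G#7.
Eb-: root Eb up an augmented fifth → B, giving B-.
FM: root F up an augmented fifth → C#, giving C#M.
C-: root C up an augmented fifth → G#, giving G#-.

G#7 B- C#M G#-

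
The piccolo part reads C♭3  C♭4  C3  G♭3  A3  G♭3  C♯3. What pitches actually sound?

The piccolo sounds a perfect octave above written, so transpose each written note up a perfect octave.
Cb3 -> Cb4
Cb4 -> Cb5
C3 -> C4
Gb3 -> Gb4
A3 -> A4
Gb3 -> Gb4
C#3 -> C#4

Cb4 Cb5 C4 Gb4 A4 Gb4 C#4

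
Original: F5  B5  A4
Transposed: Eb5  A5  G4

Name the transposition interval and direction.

down a major second

From F5 to Eb5 is 2 letter names — a second of some quality.
Eb5 to F5 is 2 semitones, which makes it a major second; the second version is lower, so the direction is down.
Checking another pair — A4 → G4 — gives the same interval.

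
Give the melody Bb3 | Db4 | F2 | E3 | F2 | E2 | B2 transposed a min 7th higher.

A minor seventh up from Bb3 gives Ab4.
Db4: a seventh up reaches C, and 10 semitones makes it Cb5.
F2: a seventh up reaches E, and 10 semitones makes it Eb3.
A minor seventh up from E3 gives D4.
F2 up a minor seventh is Eb3.
E2 up a minor seventh is D3.
B2 up a minor seventh is A3.

Ab4 Cb5 Eb3 D4 Eb3 D3 A3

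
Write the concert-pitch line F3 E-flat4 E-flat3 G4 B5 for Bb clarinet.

G3 F4 F3 A4 C#6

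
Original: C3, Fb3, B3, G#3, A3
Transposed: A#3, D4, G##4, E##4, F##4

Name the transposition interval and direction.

up an augmented sixth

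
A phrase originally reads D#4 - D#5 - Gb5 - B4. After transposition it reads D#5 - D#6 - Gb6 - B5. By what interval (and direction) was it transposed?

Take the first pair: D#4 → D#5. D to D spans 8 letter names, so the interval is some kind of octave.
D#4 to D#5 is 12 semitones, which makes it a perfect octave; the second version is higher, so the direction is up.
Checking another pair — B4 → B5 — gives the same interval.

up a perfect octave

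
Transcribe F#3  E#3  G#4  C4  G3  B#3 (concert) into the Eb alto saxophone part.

D#4 C##4 E#5 A4 E4 G##4

The Eb alto saxophone sounds a major sixth below written, so the written part must be a major sixth above concert — transpose each note up.
F#3 becomes D#4
E#3 becomes C##4
G#4 becomes E#5
C4 becomes A4
G3 becomes E4
B#3 becomes G##4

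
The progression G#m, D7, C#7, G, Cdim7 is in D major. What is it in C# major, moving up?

D major up to C# major is a major seventh; each chord root moves by that interval while the quality stays the same.
G#m: root G# up a major seventh → F##, giving F##m.
D7: root D up a major seventh → C#, giving C#7.
C#7: root C# up a major seventh → B#, giving B#7.
G: root G up a major seventh → F#, giving F#.
Cdim7: root C up a major seventh → B, giving Bdim7.

F##m C#7 B#7 F# Bdim7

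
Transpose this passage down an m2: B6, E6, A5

A#6 D#6 G#5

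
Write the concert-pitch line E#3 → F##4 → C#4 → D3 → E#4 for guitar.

The guitar sounds a perfect octave below written, so the written part must be a perfect octave above concert — transpose each note up.
E#3 gives E#4
F##4 gives F##5
C#4 gives C#5
D3 gives D4
E#4 gives E#5

E#4 F##5 C#5 D4 E#5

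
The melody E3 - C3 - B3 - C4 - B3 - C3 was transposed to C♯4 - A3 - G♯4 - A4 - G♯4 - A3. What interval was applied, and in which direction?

up a major sixth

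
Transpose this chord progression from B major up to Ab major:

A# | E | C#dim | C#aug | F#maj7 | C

B major up to Ab major is a diminished seventh; each chord root moves by that interval while the quality stays the same.
A#: root A# up a diminished seventh → G, giving G.
E: root E up a diminished seventh → Db, giving Db.
C#dim: root C# up a diminished seventh → Bb, giving Bbdim.
C#aug: root C# up a diminished seventh → Bb, giving Bbaug.
F#maj7: root F# up a diminished seventh → Eb, giving Ebmaj7.
C: root C up a diminished seventh → Bbb, giving Bbb.

G Db Bbdim Bbaug Ebmaj7 Bbb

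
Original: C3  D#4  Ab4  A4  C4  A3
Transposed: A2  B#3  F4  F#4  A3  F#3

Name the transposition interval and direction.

Take the first pair: C3 → A2. C to A spans 3 letter names, so the interval is some kind of third.
A2 to C3 is 3 semitones, which makes it a minor third; the second version is lower, so the direction is down.
Checking another pair — A3 → F#3 — gives the same interval.

down a minor third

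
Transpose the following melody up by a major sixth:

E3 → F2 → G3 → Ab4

C#4 D3 E4 F5

E3 up a major sixth is C#4.
F2 up a major sixth is D3.
G3: a sixth up reaches E, and 9 semitones makes it E4.
Ab4 up a major sixth is F5.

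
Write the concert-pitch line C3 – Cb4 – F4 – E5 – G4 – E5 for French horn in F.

The French horn in F sounds a perfect fifth below written, so the written part must be a perfect fifth above concert — transpose each note up.
C3 to G3
Cb4 to Gb4
F4 to C5
E5 to B5
G4 to D5
E5 to B5

G3 Gb4 C5 B5 D5 B5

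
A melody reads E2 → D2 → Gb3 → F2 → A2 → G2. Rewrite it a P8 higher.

E3 D3 Gb4 F3 A3 G3

E2 becomes E3
D2 becomes D3
Gb3 becomes Gb4
F2 becomes F3
A2 becomes A3
G2 becomes G3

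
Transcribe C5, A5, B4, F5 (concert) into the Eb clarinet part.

Written C4 sounds as Eb4 on the Eb clarinet, so concert pitches are written a minor third down.
C5 gives A4
A5 gives F#5
B4 gives G#4
F5 gives D5

A4 F#5 G#4 D5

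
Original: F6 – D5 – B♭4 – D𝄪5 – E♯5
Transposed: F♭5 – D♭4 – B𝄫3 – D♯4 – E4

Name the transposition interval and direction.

down an augmented octave

From F6 to Fb5 is 8 letter names — an octave of some quality.
Fb5 to F6 is 13 semitones, which makes it an augmented octave; the second version is lower, so the direction is down.
Checking another pair — E#5 → E4 — gives the same interval.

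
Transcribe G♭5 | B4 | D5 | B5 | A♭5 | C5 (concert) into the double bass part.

Gb6 B5 D6 B6 Ab6 C6

The double bass sounds a perfect octave below written, so the written part must be a perfect octave above concert — transpose each note up.
Gb5 -> Gb6
B4 -> B5
D5 -> D6
B5 -> B6
Ab5 -> Ab6
C5 -> C6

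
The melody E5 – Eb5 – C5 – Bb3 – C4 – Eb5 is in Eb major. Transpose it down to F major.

F#4 F4 D4 C3 D3 F4

Eb major to F major down is a minor seventh, so every note moves down by that interval.
E5 -> F#4
Eb5 -> F4
C5 -> D4
Bb3 -> C3
C4 -> D3
Eb5 -> F4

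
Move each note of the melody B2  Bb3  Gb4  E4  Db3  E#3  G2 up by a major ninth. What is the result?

B2: a ninth up reaches C, and 14 semitones makes it C#4.
Bb3: a ninth up reaches C, and 14 semitones makes it C5.
A major ninth up from Gb4 gives Ab5.
E4 up a major ninth is F#5.
Db3 up a major ninth is Eb4.
E#3 up a major ninth is F##4.
A major ninth up from G2 gives A3.

C#4 C5 Ab5 F#5 Eb4 F##4 A3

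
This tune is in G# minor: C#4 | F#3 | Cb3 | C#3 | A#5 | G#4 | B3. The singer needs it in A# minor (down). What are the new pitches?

D#3 G#2 Db2 D#2 B#4 A#3 C#3

G# minor to A# minor down is a minor seventh, so every note moves down by that interval.
C#4 gives D#3
F#3 gives G#2
Cb3 gives Db2
C#3 gives D#2
A#5 gives B#4
G#4 gives A#3
B3 gives C#3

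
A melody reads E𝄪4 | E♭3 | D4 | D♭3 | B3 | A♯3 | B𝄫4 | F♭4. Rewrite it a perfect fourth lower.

B##3 Bb2 A3 Ab2 F#3 E#3 Fb4 Cb4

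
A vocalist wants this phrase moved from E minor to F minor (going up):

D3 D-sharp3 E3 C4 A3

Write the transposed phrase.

Eb3 E3 F3 Db4 Bb3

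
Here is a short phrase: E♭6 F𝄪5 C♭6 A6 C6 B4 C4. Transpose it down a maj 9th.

Db5 E#4 Bbb4 G5 Bb4 A3 Bb2

Eb6 becomes Db5
F##5 becomes E#4
Cb6 becomes Bbb4
A6 becomes G5
C6 becomes Bb4
B4 becomes A3
C4 becomes Bb2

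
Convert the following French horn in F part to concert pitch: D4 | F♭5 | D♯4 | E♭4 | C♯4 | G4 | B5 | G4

G3 Bbb4 G#3 Ab3 F#3 C4 E5 C4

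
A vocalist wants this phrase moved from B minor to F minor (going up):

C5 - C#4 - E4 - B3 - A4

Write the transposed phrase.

From B up to F is a diminished fifth; apply that to each pitch.
C5 becomes Gb5
C#4 becomes G4
E4 becomes Bb4
B3 becomes F4
A4 becomes Eb5

Gb5 G4 Bb4 F4 Eb5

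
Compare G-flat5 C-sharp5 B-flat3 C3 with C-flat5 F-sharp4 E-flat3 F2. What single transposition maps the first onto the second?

down a perfect fifth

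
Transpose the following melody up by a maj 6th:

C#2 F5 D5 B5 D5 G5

A#2 D6 B5 G#6 B5 E6

C#2 → A#2
F5 → D6
D5 → B5
B5 → G#6
D5 → B5
G5 → E6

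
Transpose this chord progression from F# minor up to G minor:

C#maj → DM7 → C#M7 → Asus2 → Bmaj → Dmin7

F# minor up to G minor is a minor second; each chord root moves by that interval while the quality stays the same.
C#maj: root C# up a minor second → D, giving Dmaj.
DM7: root D up a minor second → Eb, giving EbM7.
C#M7: root C# up a minor second → D, giving DM7.
Asus2: root A up a minor second → Bb, giving Bbsus2.
Bmaj: root B up a minor second → C, giving Cmaj.
Dmin7: root D up a minor second → Eb, giving Ebmin7.

Dmaj EbM7 DM7 Bbsus2 Cmaj Ebmin7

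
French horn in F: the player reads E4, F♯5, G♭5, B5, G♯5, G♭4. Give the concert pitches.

A3 B4 Cb5 E5 C#5 Cb4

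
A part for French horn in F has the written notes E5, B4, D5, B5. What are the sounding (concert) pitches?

A4 E4 G4 E5

The French horn in F sounds a perfect fifth below written, so transpose each written note down a perfect fifth.
E5 → A4
B4 → E4
D5 → G4
B5 → E5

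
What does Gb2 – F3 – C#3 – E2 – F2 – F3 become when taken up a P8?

Gb3 F4 C#4 E3 F3 F4

Gb2: an octave up reaches G, and 12 semitones makes it Gb3.
F3 up a perfect octave is F4.
C#3 up a perfect octave is C#4.
E2 up a perfect octave is E3.
F2: an octave up reaches F, and 12 semitones makes it F3.
F3: an octave up reaches F, and 12 semitones makes it F4.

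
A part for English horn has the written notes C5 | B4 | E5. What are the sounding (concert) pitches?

F4 E4 A4

The English horn sounds a perfect fifth below written, so transpose each written note down a perfect fifth.
C5 → F4
B4 → E4
E5 → A4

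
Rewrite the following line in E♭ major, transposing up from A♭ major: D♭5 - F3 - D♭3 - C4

Ab5 C4 Ab3 G4

A♭ major to E♭ major up is a perfect fifth, so every note moves up by that interval.
Db5 to Ab5
F3 to C4
Db3 to Ab3
C4 to G4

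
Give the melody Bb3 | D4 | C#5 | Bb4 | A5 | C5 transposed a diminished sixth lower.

D#3 F##3 E##4 D#4 C##5 E#4

Bb3 → D#3
D4 → F##3
C#5 → E##4
Bb4 → D#4
A5 → C##5
C5 → E#4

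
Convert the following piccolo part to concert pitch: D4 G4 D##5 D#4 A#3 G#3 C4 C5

D5 G5 D##6 D#5 A#4 G#4 C5 C6

The piccolo sounds a perfect octave above written, so transpose each written note up a perfect octave.
D4 -> D5
G4 -> G5
D##5 -> D##6
D#4 -> D#5
A#3 -> A#4
G#3 -> G#4
C4 -> C5
C5 -> C6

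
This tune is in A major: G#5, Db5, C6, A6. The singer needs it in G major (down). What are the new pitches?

F#5 Cb5 Bb5 G6

From A down to G is a major second; apply that to each pitch.
G#5 becomes F#5
Db5 becomes Cb5
C6 becomes Bb5
A6 becomes G6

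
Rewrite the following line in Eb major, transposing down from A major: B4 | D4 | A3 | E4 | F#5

F4 Ab3 Eb3 Bb3 C5

From A down to Eb is an augmented fourth; apply that to each pitch.
B4 -> F4
D4 -> Ab3
A3 -> Eb3
E4 -> Bb3
F#5 -> C5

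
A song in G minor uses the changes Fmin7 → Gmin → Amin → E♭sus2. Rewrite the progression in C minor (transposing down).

Bbmin7 Cmin Dmin Absus2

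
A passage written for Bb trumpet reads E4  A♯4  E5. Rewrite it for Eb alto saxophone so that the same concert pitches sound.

B4 E#5 B5

First find concert pitch: the Bb trumpet sounds a major second below written, so E4 A♯4 E5 sounds D4 G#4 D5.
Then write for Eb alto saxophone: it sounds a major sixth below written, so the part must be a major sixth above concert.
D4 → B4
G#4 → E#5
D5 → B5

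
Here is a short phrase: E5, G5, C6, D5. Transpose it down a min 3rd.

E5 becomes C#5
G5 becomes E5
C6 becomes A5
D5 becomes B4

C#5 E5 A5 B4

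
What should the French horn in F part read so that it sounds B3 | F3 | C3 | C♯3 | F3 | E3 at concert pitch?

F#4 C4 G3 G#3 C4 B3

Written C4 sounds as F3 on the French horn in F, so concert pitches are written a perfect fifth up.
B3 gives F#4
F3 gives C4
C3 gives G3
C#3 gives G#3
F3 gives C4
E3 gives B3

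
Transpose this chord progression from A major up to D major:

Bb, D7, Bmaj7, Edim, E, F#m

Eb G7 Emaj7 Adim A Bm

A major up to D major is a perfect fourth; each chord root moves by that interval while the quality stays the same.
Bb: root Bb up a perfect fourth → Eb, giving Eb.
D7: root D up a perfect fourth → G, giving G7.
Bmaj7: root B up a perfect fourth → E, giving Emaj7.
Edim: root E up a perfect fourth → A, giving Adim.
E: root E up a perfect fourth → A, giving A.
F#m: root F# up a perfect fourth → B, giving Bm.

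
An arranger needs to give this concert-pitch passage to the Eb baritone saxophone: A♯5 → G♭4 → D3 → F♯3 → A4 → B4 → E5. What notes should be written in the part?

F##7 Eb6 B4 D#5 F#6 G#6 C#7

Written C4 sounds as Eb2 on the Eb baritone saxophone, so concert pitches are written a major thirteenth up.
A#5 -> F##7
Gb4 -> Eb6
D3 -> B4
F#3 -> D#5
A4 -> F#6
B4 -> G#6
E5 -> C#7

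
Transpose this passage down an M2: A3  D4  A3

G3 C4 G3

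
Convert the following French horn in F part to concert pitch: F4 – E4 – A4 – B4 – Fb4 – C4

Bb3 A3 D4 E4 Bbb3 F3

Written C4 on the French horn in F sounds as F3, a perfect fifth lower; apply that shift to every note.
F4 to Bb3
E4 to A3
A4 to D4
B4 to E4
Fb4 to Bbb3
C4 to F3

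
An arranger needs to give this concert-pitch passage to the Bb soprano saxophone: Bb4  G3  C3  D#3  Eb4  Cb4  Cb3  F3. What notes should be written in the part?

C5 A3 D3 E#3 F4 Db4 Db3 G3

The Bb soprano saxophone sounds a major second below written, so the written part must be a major second above concert — transpose each note up.
Bb4 gives C5
G3 gives A3
C3 gives D3
D#3 gives E#3
Eb4 gives F4
Cb4 gives Db4
Cb3 gives Db3
F3 gives G3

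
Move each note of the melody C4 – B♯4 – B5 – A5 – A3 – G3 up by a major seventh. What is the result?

A major seventh up from C4 gives B4.
B#4: a seventh up reaches A, and 11 semitones makes it A##5.
B5 up a major seventh is A#6.
A5 up a major seventh is G#6.
A major seventh up from A3 gives G#4.
G3: a seventh up reaches F, and 11 semitones makes it F#4.

B4 A##5 A#6 G#6 G#4 F#4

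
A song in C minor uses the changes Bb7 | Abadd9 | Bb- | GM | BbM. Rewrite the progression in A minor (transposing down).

C minor down to A minor is a minor third; each chord root moves by that interval while the quality stays the same.
Bb7: root Bb down a minor third → G, giving G7.
Abadd9: root Ab down a minor third → F, giving Fadd9.
Bb-: root Bb down a minor third → G, giving G-.
GM: root G down a minor third → E, giving EM.
BbM: root Bb down a minor third → G, giving GM.

G7 Fadd9 G- EM GM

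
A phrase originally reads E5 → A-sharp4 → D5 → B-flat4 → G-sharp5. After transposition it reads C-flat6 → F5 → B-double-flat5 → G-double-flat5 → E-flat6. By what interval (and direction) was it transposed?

up a diminished sixth

From E5 to Cb6 is 6 letter names — a sixth of some quality.
E5 to Cb6 is 7 semitones, which makes it a diminished sixth; the second version is higher, so the direction is up.
Checking another pair — G#5 → Eb6 — gives the same interval.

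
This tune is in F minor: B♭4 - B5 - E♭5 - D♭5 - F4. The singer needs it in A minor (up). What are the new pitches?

From F up to A is a major third; apply that to each pitch.
Bb4 → D5
B5 → D#6
Eb5 → G5
Db5 → F5
F4 → A4

D5 D#6 G5 F5 A4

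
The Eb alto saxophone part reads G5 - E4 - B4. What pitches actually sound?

Bb4 G3 D4

Written C4 on the Eb alto saxophone sounds as Eb3, a major sixth lower; apply that shift to every note.
G5 → Bb4
E4 → G3
B4 → D4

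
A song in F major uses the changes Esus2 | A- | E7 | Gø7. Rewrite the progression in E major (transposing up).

D#sus2 G#- D#7 F#ø7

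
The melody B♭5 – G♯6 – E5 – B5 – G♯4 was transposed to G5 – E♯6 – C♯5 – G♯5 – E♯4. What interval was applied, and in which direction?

Take the first pair: Bb5 → G5. B to G spans 3 letter names, so the interval is some kind of third.
G5 to Bb5 is 3 semitones, which makes it a minor third; the second version is lower, so the direction is down.
Checking another pair — G#4 → E#4 — gives the same interval.

down a minor third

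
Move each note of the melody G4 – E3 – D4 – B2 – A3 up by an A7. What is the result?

F##5 D##4 C##5 A##3 G##4

An augmented seventh up from G4 gives F##5.
E3: a seventh up reaches D, and 12 semitones makes it D##4.
An augmented seventh up from D4 gives C##5.
An augmented seventh up from B2 gives A##3.
A3: a seventh up reaches G, and 12 semitones makes it G##4.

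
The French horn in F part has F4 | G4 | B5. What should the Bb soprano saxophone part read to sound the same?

C4 D4 F#5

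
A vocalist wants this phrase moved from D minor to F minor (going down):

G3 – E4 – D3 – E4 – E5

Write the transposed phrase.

Bb2 G3 F2 G3 G4

D minor to F minor down is a major sixth, so every note moves down by that interval.
G3 → Bb2
E4 → G3
D3 → F2
E4 → G3
E5 → G4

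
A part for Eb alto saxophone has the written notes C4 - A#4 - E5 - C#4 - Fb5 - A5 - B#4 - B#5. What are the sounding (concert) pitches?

Eb3 C#4 G4 E3 Abb4 C5 D#4 D#5

The Eb alto saxophone sounds a major sixth below written, so transpose each written note down a major sixth.
C4 gives Eb3
A#4 gives C#4
E5 gives G4
C#4 gives E3
Fb5 gives Abb4
A5 gives C5
B#4 gives D#4
B#5 gives D#5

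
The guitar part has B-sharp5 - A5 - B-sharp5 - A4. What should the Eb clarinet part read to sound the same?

G##4 F#4 G##4 F#3

First find concert pitch: the guitar sounds a perfect octave below written, so B-sharp5 A5 B-sharp5 A4 sounds B#4 A4 B#4 A3.
Then write for Eb clarinet: it sounds a minor third above written, so the part must be a minor third below concert.
B#4 → G##4
A4 → F#4
B#4 → G##4
A3 → F#3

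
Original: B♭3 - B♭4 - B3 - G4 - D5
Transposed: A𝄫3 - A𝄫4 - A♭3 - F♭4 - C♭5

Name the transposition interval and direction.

down an augmented second

From Bb3 to Abb3 is 2 letter names — a second of some quality.
Abb3 to Bb3 is 3 semitones, which makes it an augmented second; the second version is lower, so the direction is down.
Checking another pair — D5 → Cb5 — gives the same interval.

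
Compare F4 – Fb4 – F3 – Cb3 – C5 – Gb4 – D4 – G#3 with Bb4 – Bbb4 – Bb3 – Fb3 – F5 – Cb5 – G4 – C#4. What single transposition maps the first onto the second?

Take the first pair: F4 → Bb4. F to B spans 4 letter names, so the interval is some kind of fourth.
F4 to Bb4 is 5 semitones, which makes it a perfect fourth; the second version is higher, so the direction is up.
Checking another pair — G#3 → C#4 — gives the same interval.

up a perfect fourth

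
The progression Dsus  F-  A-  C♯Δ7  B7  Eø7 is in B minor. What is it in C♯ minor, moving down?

Esus G- B- D#Δ7 C#7 F#ø7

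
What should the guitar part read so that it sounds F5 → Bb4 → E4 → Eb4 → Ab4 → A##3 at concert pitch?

Written C4 sounds as C3 on the guitar, so concert pitches are written a perfect octave up.
F5 becomes F6
Bb4 becomes Bb5
E4 becomes E5
Eb4 becomes Eb5
Ab4 becomes Ab5
A##3 becomes A##4

F6 Bb5 E5 Eb5 Ab5 A##4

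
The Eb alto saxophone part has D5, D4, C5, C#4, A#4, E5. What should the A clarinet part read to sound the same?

First find concert pitch: the Eb alto saxophone sounds a major sixth below written, so D5 D4 C5 C#4 A#4 E5 sounds F4 F3 Eb4 E3 C#4 G4.
Then write for A clarinet: it sounds a minor third below written, so the part must be a minor third above concert.
F4 → Ab4
F3 → Ab3
Eb4 → Gb4
E3 → G3
C#4 → E4
G4 → Bb4

Ab4 Ab3 Gb4 G3 E4 Bb4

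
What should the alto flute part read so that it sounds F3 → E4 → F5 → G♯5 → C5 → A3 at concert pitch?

Bb3 A4 Bb5 C#6 F5 D4

The alto flute sounds a perfect fourth below written, so the written part must be a perfect fourth above concert — transpose each note up.
F3 to Bb3
E4 to A4
F5 to Bb5
G#5 to C#6
C5 to F5
A3 to D4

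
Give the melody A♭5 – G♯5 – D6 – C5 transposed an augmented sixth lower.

Cbb5 Bb4 Fb5 Ebb4

Ab5 → Cbb5
G#5 → Bb4
D6 → Fb5
C5 → Ebb4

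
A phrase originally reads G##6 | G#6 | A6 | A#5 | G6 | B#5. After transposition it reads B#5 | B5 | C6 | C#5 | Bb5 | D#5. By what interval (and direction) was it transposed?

From G##6 to B#5 is 6 letter names — a sixth of some quality.
B#5 to G##6 is 9 semitones, which makes it a major sixth; the second version is lower, so the direction is down.
Checking another pair — B#5 → D#5 — gives the same interval.

down a major sixth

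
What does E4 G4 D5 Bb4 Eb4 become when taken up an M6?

C#5 E5 B5 G5 C5

E4 becomes C#5
G4 becomes E5
D5 becomes B5
Bb4 becomes G5
Eb4 becomes C5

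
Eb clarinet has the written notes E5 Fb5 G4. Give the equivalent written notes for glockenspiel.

G3 Abb3 Bb2

First find concert pitch: the Eb clarinet sounds a minor third above written, so E5 Fb5 G4 sounds G5 Abb5 Bb4.
Then write for glockenspiel: it sounds a perfect fifteenth above written, so the part must be a perfect fifteenth below concert.
G5 → G3
Abb5 → Abb3
Bb4 → Bb2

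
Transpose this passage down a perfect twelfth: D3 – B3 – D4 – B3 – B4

G1 E2 G2 E2 E3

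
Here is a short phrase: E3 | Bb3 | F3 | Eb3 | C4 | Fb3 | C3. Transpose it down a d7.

E3 to F##2
Bb3 to C#3
F3 to G#2
Eb3 to F#2
C4 to D#3
Fb3 to G2
C3 to D#2

F##2 C#3 G#2 F#2 D#3 G2 D#2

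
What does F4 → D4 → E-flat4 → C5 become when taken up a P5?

C5 A4 Bb4 G5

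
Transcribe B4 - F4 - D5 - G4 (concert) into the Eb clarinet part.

G#4 D4 B4 E4

Written C4 sounds as Eb4 on the Eb clarinet, so concert pitches are written a minor third down.
B4 gives G#4
F4 gives D4
D5 gives B4
G4 gives E4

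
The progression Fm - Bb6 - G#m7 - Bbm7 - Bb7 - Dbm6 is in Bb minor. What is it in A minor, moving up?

Em A6 F##m7 Am7 A7 Cm6

Bb minor up to A minor is a major seventh; each chord root moves by that interval while the quality stays the same.
Fm: root F up a major seventh → E, giving Em.
Bb6: root Bb up a major seventh → A, giving A6.
G#m7: root G# up a major seventh → F##, giving F##m7.
Bbm7: root Bb up a major seventh → A, giving Am7.
Bb7: root Bb up a major seventh → A, giving A7.
Dbm6: root Db up a major seventh → C, giving Cm6.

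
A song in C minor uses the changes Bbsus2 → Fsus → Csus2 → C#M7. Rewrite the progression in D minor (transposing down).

C minor down to D minor is a minor seventh; each chord root moves by that interval while the quality stays the same.
Bbsus2: root Bb down a minor seventh → C, giving Csus2.
Fsus: root F down a minor seventh → G, giving Gsus.
Csus2: root C down a minor seventh → D, giving Dsus2.
C#M7: root C# down a minor seventh → D#, giving D#M7.

Csus2 Gsus Dsus2 D#M7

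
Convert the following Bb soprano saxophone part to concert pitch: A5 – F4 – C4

G5 Eb4 Bb3

Written C4 on the Bb soprano saxophone sounds as Bb3, a major second lower; apply that shift to every note.
A5 to G5
F4 to Eb4
C4 to Bb3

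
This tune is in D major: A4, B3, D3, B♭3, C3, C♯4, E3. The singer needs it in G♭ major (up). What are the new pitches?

Db5 Eb4 Gb3 Ebb4 Fb3 F4 Ab3

From D up to G♭ is a diminished fourth; apply that to each pitch.
A4 to Db5
B3 to Eb4
D3 to Gb3
Bb3 to Ebb4
C3 to Fb3
C#4 to F4
E3 to Ab3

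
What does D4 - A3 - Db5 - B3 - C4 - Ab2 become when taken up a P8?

D5 A4 Db6 B4 C5 Ab3

D4 up a perfect octave is D5.
A3: an octave up reaches A, and 12 semitones makes it A4.
A perfect octave up from Db5 gives Db6.
B3 up a perfect octave is B4.
A perfect octave up from C4 gives C5.
Ab2 up a perfect octave is Ab3.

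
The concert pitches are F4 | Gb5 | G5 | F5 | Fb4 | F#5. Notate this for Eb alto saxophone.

The Eb alto saxophone sounds a major sixth below written, so the written part must be a major sixth above concert — transpose each note up.
F4 gives D5
Gb5 gives Eb6
G5 gives E6
F5 gives D6
Fb4 gives Db5
F#5 gives D#6

D5 Eb6 E6 D6 Db5 D#6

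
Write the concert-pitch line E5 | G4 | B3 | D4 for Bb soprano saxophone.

F#5 A4 C#4 E4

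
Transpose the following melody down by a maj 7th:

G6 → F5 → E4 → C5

G6: a seventh down reaches A, and 11 semitones makes it Ab5.
F5: a seventh down reaches G, and 11 semitones makes it Gb4.
E4 down a major seventh is F3.
A major seventh down from C5 gives Db4.

Ab5 Gb4 F3 Db4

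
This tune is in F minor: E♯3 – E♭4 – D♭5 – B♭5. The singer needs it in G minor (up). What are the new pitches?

F minor to G minor up is a major second, so every note moves up by that interval.
E#3 to F##3
Eb4 to F4
Db5 to Eb5
Bb5 to C6

F##3 F4 Eb5 C6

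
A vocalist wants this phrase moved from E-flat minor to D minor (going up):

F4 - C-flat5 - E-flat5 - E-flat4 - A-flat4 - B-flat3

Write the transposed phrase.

E-flat minor to D minor up is a major seventh, so every note moves up by that interval.
F4 to E5
Cb5 to Bb5
Eb5 to D6
Eb4 to D5
Ab4 to G5
Bb3 to A4

E5 Bb5 D6 D5 G5 A4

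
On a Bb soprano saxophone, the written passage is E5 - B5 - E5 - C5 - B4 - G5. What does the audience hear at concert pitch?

The Bb soprano saxophone sounds a major second below written, so transpose each written note down a major second.
E5 → D5
B5 → A5
E5 → D5
C5 → Bb4
B4 → A4
G5 → F5

D5 A5 D5 Bb4 A4 F5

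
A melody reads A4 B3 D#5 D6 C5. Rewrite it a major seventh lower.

Bb3 C3 E4 Eb5 Db4

A4: a seventh down reaches B, and 11 semitones makes it Bb3.
B3 down a major seventh is C3.
D#5: a seventh down reaches E, and 11 semitones makes it E4.
D6 down a major seventh is Eb5.
C5 down a major seventh is Db4.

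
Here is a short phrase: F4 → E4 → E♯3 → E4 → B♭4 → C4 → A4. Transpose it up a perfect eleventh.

Bb5 A5 A#4 A5 Eb6 F5 D6

F4 becomes Bb5
E4 becomes A5
E#3 becomes A#4
E4 becomes A5
Bb4 becomes Eb6
C4 becomes F5
A4 becomes D6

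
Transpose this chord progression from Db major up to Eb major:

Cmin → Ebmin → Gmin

Db major up to Eb major is a major second; each chord root moves by that interval while the quality stays the same.
Cmin: root C up a major second → D, giving Dmin.
Ebmin: root Eb up a major second → F, giving Fmin.
Gmin: root G up a major second → A, giving Amin.

Dmin Fmin Amin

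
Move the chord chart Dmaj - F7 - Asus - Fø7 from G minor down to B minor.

F#maj A7 C#sus Aø7

G minor down to B minor is a minor sixth; each chord root moves by that interval while the quality stays the same.
Dmaj: root D down a minor sixth → F#, giving F#maj.
F7: root F down a minor sixth → A, giving A7.
Asus: root A down a minor sixth → C#, giving C#sus.
Fø7: root F down a minor sixth → A, giving Aø7.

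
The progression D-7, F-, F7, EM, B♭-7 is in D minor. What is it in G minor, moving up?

D minor up to G minor is a perfect fourth; each chord root moves by that interval while the quality stays the same.
D-7: root D up a perfect fourth → G, giving G-7.
F-: root F up a perfect fourth → Bb, giving Bb-.
F7: root F up a perfect fourth → Bb, giving Bb7.
EM: root E up a perfect fourth → A, giving AM.
B♭-7: root B♭ up a perfect fourth → Eb, giving Eb-7.

G-7 Bb- Bb7 AM Eb-7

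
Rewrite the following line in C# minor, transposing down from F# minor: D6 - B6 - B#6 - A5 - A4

From F# down to C# is a perfect fourth; apply that to each pitch.
D6 -> A5
B6 -> F#6
B#6 -> F##6
A5 -> E5
A4 -> E4

A5 F#6 F##6 E5 E4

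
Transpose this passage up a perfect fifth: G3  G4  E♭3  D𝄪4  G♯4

D4 D5 Bb3 A##4 D#5

G3 → D4
G4 → D5
Eb3 → Bb3
D##4 → A##4
G#4 → D#5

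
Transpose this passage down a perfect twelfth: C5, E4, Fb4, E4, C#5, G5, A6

F3 A2 Bbb2 A2 F#3 C4 D5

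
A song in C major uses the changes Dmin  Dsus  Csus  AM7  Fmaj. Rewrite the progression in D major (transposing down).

Emin Esus Dsus BM7 Gmaj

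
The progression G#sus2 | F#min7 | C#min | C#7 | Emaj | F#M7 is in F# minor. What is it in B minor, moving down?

C#sus2 Bmin7 F#min F#7 Amaj BM7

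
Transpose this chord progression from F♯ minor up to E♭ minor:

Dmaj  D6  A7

Cbmaj Cb6 Gb7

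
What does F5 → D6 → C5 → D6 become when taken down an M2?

F5: a second down reaches E, and 2 semitones makes it Eb5.
D6: a second down reaches C, and 2 semitones makes it C6.
A major second down from C5 gives Bb4.
A major second down from D6 gives C6.

Eb5 C6 Bb4 C6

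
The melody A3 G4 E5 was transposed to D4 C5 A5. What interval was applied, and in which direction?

up a perfect fourth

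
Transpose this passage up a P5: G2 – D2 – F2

G2 becomes D3
D2 becomes A2
F2 becomes C3

D3 A2 C3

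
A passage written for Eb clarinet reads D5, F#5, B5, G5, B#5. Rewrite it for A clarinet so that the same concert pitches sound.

First find concert pitch: the Eb clarinet sounds a minor third above written, so D5 F#5 B5 G5 B#5 sounds F5 A5 D6 Bb5 D#6.
Then write for A clarinet: it sounds a minor third below written, so the part must be a minor third above concert.
F5 → Ab5
A5 → C6
D6 → F6
Bb5 → Db6
D#6 → F#6

Ab5 C6 F6 Db6 F#6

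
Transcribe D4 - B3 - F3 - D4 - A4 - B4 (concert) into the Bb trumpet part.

E4 C#4 G3 E4 B4 C#5

Written C4 sounds as Bb3 on the Bb trumpet, so concert pitches are written a major second up.
D4 to E4
B3 to C#4
F3 to G3
D4 to E4
A4 to B4
B4 to C#5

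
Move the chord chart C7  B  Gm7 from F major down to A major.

E7 D# Bm7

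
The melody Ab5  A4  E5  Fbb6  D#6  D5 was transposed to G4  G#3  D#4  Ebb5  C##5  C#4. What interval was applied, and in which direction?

down a minor ninth

Take the first pair: Ab5 → G4. A to G spans 9 letter names, so the interval is some kind of ninth.
G4 to Ab5 is 13 semitones, which makes it a minor ninth; the second version is lower, so the direction is down.
Checking another pair — D5 → C#4 — gives the same interval.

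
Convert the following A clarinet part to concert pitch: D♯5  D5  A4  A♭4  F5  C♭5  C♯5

B#4 B4 F#4 F4 D5 Ab4 A#4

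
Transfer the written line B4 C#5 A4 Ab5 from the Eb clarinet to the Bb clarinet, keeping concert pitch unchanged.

First find concert pitch: the Eb clarinet sounds a minor third above written, so B4 C#5 A4 Ab5 sounds D5 E5 C5 Cb6.
Then write for Bb clarinet: it sounds a major second below written, so the part must be a major second above concert.
D5 → E5
E5 → F#5
C5 → D5
Cb6 → Db6

E5 F#5 D5 Db6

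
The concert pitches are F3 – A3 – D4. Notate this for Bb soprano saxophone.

G3 B3 E4

Written C4 sounds as Bb3 on the Bb soprano saxophone, so concert pitches are written a major second up.
F3 becomes G3
A3 becomes B3
D4 becomes E4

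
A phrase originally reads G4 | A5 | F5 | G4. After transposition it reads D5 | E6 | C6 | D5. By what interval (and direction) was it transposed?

up a perfect fifth

From G4 to D5 is 5 letter names — a fifth of some quality.
G4 to D5 is 7 semitones, which makes it a perfect fifth; the second version is higher, so the direction is up.
Checking another pair — G4 → D5 — gives the same interval.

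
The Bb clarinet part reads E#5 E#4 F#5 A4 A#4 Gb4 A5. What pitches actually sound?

Written C4 on the Bb clarinet sounds as Bb3, a major second lower; apply that shift to every note.
E#5 to D#5
E#4 to D#4
F#5 to E5
A4 to G4
A#4 to G#4
Gb4 to Fb4
A5 to G5

D#5 D#4 E5 G4 G#4 Fb4 G5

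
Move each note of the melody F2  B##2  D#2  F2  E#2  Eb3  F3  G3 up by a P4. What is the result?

Bb2 E##3 G#2 Bb2 A#2 Ab3 Bb3 C4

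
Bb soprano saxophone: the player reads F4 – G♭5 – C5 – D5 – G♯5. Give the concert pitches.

Eb4 Fb5 Bb4 C5 F#5

The Bb soprano saxophone sounds a major second below written, so transpose each written note down a major second.
F4 -> Eb4
Gb5 -> Fb5
C5 -> Bb4
D5 -> C5
G#5 -> F#5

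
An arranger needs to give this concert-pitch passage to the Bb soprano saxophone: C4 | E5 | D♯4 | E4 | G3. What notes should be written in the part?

Written C4 sounds as Bb3 on the Bb soprano saxophone, so concert pitches are written a major second up.
C4 → D4
E5 → F#5
D#4 → E#4
E4 → F#4
G3 → A3

D4 F#5 E#4 F#4 A3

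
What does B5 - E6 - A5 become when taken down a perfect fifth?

E5 A5 D5

A perfect fifth down from B5 gives E5.
E6: a fifth down reaches A, and 7 semitones makes it A5.
A perfect fifth down from A5 gives D5.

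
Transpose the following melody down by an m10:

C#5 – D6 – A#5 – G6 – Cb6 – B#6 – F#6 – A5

A#3 B4 F##4 E5 Ab4 G##5 D#5 F#4

C#5 becomes A#3
D6 becomes B4
A#5 becomes F##4
G6 becomes E5
Cb6 becomes Ab4
B#6 becomes G##5
F#6 becomes D#5
A5 becomes F#4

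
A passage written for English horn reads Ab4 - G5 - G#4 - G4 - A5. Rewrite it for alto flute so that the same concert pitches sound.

First find concert pitch: the English horn sounds a perfect fifth below written, so Ab4 G5 G#4 G4 A5 sounds Db4 C5 C#4 C4 D5.
Then write for alto flute: it sounds a perfect fourth below written, so the part must be a perfect fourth above concert.
Db4 → Gb4
C5 → F5
C#4 → F#4
C4 → F4
D5 → G5

Gb4 F5 F#4 F4 G5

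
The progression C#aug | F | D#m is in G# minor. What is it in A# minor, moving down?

D#aug G E#m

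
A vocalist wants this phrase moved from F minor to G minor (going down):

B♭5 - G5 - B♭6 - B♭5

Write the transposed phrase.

F minor to G minor down is a minor seventh, so every note moves down by that interval.
Bb5 → C5
G5 → A4
Bb6 → C6
Bb5 → C5

C5 A4 C6 C5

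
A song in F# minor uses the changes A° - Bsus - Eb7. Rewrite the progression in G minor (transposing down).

Bb° Csus Fb7

F# minor down to G minor is a major seventh; each chord root moves by that interval while the quality stays the same.
A°: root A down a major seventh → Bb, giving Bb°.
Bsus: root B down a major seventh → C, giving Csus.
Eb7: root Eb down a major seventh → Fb, giving Fb7.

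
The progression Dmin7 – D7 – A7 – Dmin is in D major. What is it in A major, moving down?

Amin7 A7 E7 Amin

D major down to A major is a perfect fourth; each chord root moves by that interval while the quality stays the same.
Dmin7: root D down a perfect fourth → A, giving Amin7.
D7: root D down a perfect fourth → A, giving A7.
A7: root A down a perfect fourth → E, giving E7.
Dmin: root D down a perfect fourth → A, giving Amin.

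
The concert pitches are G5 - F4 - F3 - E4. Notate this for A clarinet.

Bb5 Ab4 Ab3 G4

The A clarinet sounds a minor third below written, so the written part must be a minor third above concert — transpose each note up.
G5 → Bb5
F4 → Ab4
F3 → Ab3
E4 → G4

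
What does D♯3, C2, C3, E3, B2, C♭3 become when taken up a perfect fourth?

D#3 to G#3
C2 to F2
C3 to F3
E3 to A3
B2 to E3
Cb3 to Fb3

G#3 F2 F3 A3 E3 Fb3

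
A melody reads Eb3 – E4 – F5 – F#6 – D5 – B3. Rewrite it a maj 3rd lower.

Cb3 C4 Db5 D6 Bb4 G3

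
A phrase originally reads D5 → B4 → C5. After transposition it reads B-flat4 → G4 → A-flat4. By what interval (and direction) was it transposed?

down a major third

Take the first pair: D5 → Bb4. D to B spans 3 letter names, so the interval is some kind of third.
Bb4 to D5 is 4 semitones, which makes it a major third; the second version is lower, so the direction is down.
Checking another pair — C5 → Ab4 — gives the same interval.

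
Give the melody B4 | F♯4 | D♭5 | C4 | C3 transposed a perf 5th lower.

E4 B3 Gb4 F3 F2

B4 to E4
F#4 to B3
Db5 to Gb4
C4 to F3
C3 to F2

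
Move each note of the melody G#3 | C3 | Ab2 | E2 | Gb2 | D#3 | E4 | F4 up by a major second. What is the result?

G#3 to A#3
C3 to D3
Ab2 to Bb2
E2 to F#2
Gb2 to Ab2
D#3 to E#3
E4 to F#4
F4 to G4

A#3 D3 Bb2 F#2 Ab2 E#3 F#4 G4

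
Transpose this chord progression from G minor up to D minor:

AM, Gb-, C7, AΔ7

G minor up to D minor is a perfect fifth; each chord root moves by that interval while the quality stays the same.
AM: root A up a perfect fifth → E, giving EM.
Gb-: root Gb up a perfect fifth → Db, giving Db-.
C7: root C up a perfect fifth → G, giving G7.
AΔ7: root A up a perfect fifth → E, giving EΔ7.

EM Db- G7 EΔ7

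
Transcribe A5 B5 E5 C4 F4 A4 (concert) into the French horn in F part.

The French horn in F sounds a perfect fifth below written, so the written part must be a perfect fifth above concert — transpose each note up.
A5 to E6
B5 to F#6
E5 to B5
C4 to G4
F4 to C5
A4 to E5

E6 F#6 B5 G4 C5 E5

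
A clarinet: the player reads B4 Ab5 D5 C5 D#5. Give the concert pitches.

G#4 F5 B4 A4 B#4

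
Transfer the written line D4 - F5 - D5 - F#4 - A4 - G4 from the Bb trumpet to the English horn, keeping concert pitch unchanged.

G4 Bb5 G5 B4 D5 C5

First find concert pitch: the Bb trumpet sounds a major second below written, so D4 F5 D5 F#4 A4 G4 sounds C4 Eb5 C5 E4 G4 F4.
Then write for English horn: it sounds a perfect fifth below written, so the part must be a perfect fifth above concert.
C4 → G4
Eb5 → Bb5
C5 → G5
E4 → B4
G4 → D5
F4 → C5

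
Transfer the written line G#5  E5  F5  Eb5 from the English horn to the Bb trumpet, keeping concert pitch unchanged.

First find concert pitch: the English horn sounds a perfect fifth below written, so G#5 E5 F5 Eb5 sounds C#5 A4 Bb4 Ab4.
Then write for Bb trumpet: it sounds a major second below written, so the part must be a major second above concert.
C#5 → D#5
A4 → B4
Bb4 → C5
Ab4 → Bb4

D#5 B4 C5 Bb4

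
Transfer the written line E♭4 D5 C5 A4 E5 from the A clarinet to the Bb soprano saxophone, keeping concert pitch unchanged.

D4 C#5 B4 G#4 D#5

First find concert pitch: the A clarinet sounds a minor third below written, so E♭4 D5 C5 A4 E5 sounds C4 B4 A4 F#4 C#5.
Then write for Bb soprano saxophone: it sounds a major second below written, so the part must be a major second above concert.
C4 → D4
B4 → C#5
A4 → B4
F#4 → G#4
C#5 → D#5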